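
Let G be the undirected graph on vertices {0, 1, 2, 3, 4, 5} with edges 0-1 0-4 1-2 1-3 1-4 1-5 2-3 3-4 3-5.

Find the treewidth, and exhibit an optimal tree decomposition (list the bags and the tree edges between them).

The largest bag has 3 vertices, giving width 2; this decomposition certifies tw(G) ≤ 2. On the other hand G contains the 3-clique {0, 1, 4}. A clique must lie in a single bag of any decomposition, so no decomposition can have width below 2. The upper and lower bounds meet at 2, so that is the treewidth.

Treewidth 2.
One such decomposition:
Bags: B1 = {1, 2, 3}  B2 = {1, 3, 4}  B3 = {1, 3, 5}  B4 = {0, 1, 4}
Tree: B1–B2, B2–B3, B2–B4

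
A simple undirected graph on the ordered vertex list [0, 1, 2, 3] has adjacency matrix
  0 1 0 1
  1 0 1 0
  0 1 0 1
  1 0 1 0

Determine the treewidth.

2

A width-2 tree decomposition is:
Bags: B1 = {1, 2, 3}  B2 = {0, 1, 3}
Tree: B1–B2
Each bag holds 3 vertices, so the decomposition has width 2, which upper-bounds the treewidth. The edges 1–2–3–0–1 form a cycle, so G is not a tree and its treewidth is at least 2. The upper and lower bounds meet at 2, so that is the treewidth.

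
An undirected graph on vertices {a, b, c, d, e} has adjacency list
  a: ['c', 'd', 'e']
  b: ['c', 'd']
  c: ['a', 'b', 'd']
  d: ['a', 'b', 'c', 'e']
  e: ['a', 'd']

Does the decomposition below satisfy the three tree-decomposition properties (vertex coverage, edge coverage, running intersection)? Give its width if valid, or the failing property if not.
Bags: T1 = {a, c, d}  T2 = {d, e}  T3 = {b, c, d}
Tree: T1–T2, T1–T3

A tree decomposition must satisfy three properties: every vertex lies in some bag; for every edge, both endpoints lie together in some bag; and for every vertex, the bags containing it form a connected subtree. Here edge (a,e) lies in no bag, so the decomposition is invalid.

No — edge (a,e) lies in no bag.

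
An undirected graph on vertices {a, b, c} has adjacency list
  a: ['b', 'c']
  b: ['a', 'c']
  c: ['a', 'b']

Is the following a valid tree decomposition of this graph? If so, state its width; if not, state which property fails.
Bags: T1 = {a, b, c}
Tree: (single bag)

Vertex coverage: the bags together contain {a, b, c}, the full vertex set. Edge coverage: each edge of G has both endpoints in at least one bag. Running intersection: for every vertex, the bags containing it form a connected subtree. All three properties hold, so this is a valid tree decomposition of width max|bag| − 1 = 2, and hence tw(G) ≤ 2.

Yes; width 2.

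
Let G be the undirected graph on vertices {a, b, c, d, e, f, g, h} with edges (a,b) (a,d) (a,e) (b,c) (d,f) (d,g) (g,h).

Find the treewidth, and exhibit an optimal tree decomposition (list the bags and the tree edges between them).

Every bag has size at most 2, so the width is 2 − 1 = 1 and tw(G) ≤ 1. Any graph with an edge has treewidth ≥ 1, and G has the edge h–g. Hence tw(G) = 1 exactly.

Treewidth 1.
Bags: B1 = {g, h}  B2 = {d, g}  B3 = {a, d}  B4 = {a, b}  B5 = {d, f}  B6 = {b, c}  B7 = {a, e}
Tree: B1–B2, B2–B3, B3–B4, B3–B5, B4–B6, B4–B7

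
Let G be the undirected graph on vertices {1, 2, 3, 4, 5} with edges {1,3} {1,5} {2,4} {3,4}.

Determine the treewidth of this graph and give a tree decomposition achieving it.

Treewidth 1.
One optimal decomposition is:
Bags: B1 = {1, 5}  B2 = {1, 3}  B3 = {3, 4}  B4 = {2, 4}
Tree: B1–B2, B2–B3, B3–B4

Every bag has size at most 2, so the width is 2 − 1 = 1 and tw(G) ≤ 1. G has an edge, so its treewidth is at least 1. Therefore the treewidth is 1.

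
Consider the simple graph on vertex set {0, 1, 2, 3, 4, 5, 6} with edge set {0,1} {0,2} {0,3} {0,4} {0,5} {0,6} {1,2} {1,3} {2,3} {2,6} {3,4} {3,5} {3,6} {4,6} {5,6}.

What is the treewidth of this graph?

3

A width-3 tree decomposition is:
Bags: B1 = {0, 2, 3, 6}  B2 = {0, 3, 5, 6}  B3 = {0, 3, 4, 6}  B4 = {0, 1, 2, 3}
Tree: B1–B2, B2–B3, B1–B4
The largest bag has 4 vertices, giving width 3; this decomposition certifies tw(G) ≤ 3. For the lower bound, the 4 vertices {0, 1, 2, 3} are pairwise adjacent, and any tree decomposition puts a clique entirely inside one bag — forcing width ≥ 3. Therefore the treewidth is 3.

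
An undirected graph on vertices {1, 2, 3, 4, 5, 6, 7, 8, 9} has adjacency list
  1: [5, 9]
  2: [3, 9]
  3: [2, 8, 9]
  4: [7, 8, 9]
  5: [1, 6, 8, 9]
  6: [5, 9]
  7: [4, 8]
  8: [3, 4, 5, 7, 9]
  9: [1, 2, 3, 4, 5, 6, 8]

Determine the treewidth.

A width-2 tree decomposition is:
Bags: B1 = {3, 8, 9}  B2 = {4, 8, 9}  B3 = {2, 3, 9}  B4 = {5, 8, 9}  B5 = {4, 7, 8}  B6 = {5, 6, 9}  B7 = {1, 5, 9}
Tree: B1–B2, B1–B3, B2–B4, B2–B5, B4–B6, B6–B7
Every bag has size at most 3, so the width is 3 − 1 = 2 and tw(G) ≤ 2. On the other hand G contains the 3-clique {2, 3, 9}. A clique must lie in a single bag of any decomposition, so no decomposition can have width below 2. The upper and lower bounds meet at 2, so that is the treewidth.

2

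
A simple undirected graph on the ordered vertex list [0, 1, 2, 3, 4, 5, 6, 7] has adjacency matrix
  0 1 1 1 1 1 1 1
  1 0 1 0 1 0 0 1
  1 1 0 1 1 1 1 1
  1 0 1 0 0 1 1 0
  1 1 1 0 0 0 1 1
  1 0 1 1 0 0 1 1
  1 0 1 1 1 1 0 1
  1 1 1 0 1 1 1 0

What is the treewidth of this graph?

A width-4 tree decomposition is:
Bags: B1 = {0, 2, 4, 6, 7}  B2 = {0, 1, 2, 4, 7}  B3 = {0, 2, 5, 6, 7}  B4 = {0, 2, 3, 5, 6}
Tree: B1–B2, B1–B3, B3–B4
Each bag holds 5 vertices, so the decomposition has width 4, which upper-bounds the treewidth. Conversely, {0, 1, 2, 4, 7} is a clique of size 5, and the vertices of any clique must share a bag in every tree decomposition; so some bag has ≥ 5 vertices and tw(G) ≥ 4. The upper and lower bounds meet at 4, so that is the treewidth.

4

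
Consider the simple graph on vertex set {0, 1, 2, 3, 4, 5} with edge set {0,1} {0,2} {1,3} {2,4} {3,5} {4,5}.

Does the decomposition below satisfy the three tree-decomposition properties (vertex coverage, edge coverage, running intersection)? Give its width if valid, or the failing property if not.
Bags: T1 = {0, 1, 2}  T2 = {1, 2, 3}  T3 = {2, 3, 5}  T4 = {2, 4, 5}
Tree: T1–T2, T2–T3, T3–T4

Vertex coverage: the bags together contain {0, 1, 2, 3, 4, 5}, the full vertex set. Edge coverage: each edge of G has both endpoints in at least one bag. Running intersection: for every vertex, the bags containing it form a connected subtree. All three properties hold, so this is a valid tree decomposition of width max|bag| − 1 = 2, and hence tw(G) ≤ 2.

Yes; width 2.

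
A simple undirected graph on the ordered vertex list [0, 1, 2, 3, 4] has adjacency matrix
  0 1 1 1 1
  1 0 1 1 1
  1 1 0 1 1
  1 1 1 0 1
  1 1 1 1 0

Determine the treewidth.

A width-4 tree decomposition is:
Bags: B1 = {0, 1, 2, 3, 4}
Tree: (single bag)
With just one bag of size 5, the width is 5 − 1 = 4, so tw(G) ≤ 4. Conversely, {0, 1, 2, 3, 4} is a clique of size 5, and the vertices of any clique must share a bag in every tree decomposition; so some bag has ≥ 5 vertices and tw(G) ≥ 4. Therefore the treewidth is 4.

4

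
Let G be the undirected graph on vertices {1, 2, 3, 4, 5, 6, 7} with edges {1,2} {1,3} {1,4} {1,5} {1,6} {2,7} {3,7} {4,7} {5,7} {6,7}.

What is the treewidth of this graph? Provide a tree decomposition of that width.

The largest bag has 3 vertices, giving width 2; this decomposition certifies tw(G) ≤ 2. The edges 1–5–7–6–1 form a cycle, so G is not a tree and its treewidth is at least 2. The upper and lower bounds meet at 2, so that is the treewidth.

Treewidth 2.
One optimal decomposition is:
Bags: B1 = {1, 5, 7}  B2 = {1, 6, 7}  B3 = {1, 2, 7}  B4 = {1, 3, 7}  B5 = {1, 4, 7}
Tree: B1–B2, B2–B3, B3–B4, B4–B5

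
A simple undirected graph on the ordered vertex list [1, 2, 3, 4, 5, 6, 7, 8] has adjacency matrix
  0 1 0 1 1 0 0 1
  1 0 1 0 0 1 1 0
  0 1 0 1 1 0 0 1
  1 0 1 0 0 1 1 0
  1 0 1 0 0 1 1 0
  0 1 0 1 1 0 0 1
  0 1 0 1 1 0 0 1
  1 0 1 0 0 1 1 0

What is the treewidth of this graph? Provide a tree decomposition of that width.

Every bag has size at most 5, so the width is 5 − 1 = 4 and tw(G) ≤ 4. For the lower bound: the 5 vertex sets {3,4}, {7,8}, {5,6}, {1}, {2} are disjoint, each induces a connected subgraph, and every pair is joined by at least one edge of G. Contracting each set to a single vertex therefore yields K_{5} as a minor, and since treewidth is minor-monotone, tw(G) ≥ tw(K_{5}) = 4. Hence tw(G) = 4 exactly.

Treewidth 4.
Bags: B1 = {1, 3, 4, 6, 7}  B2 = {1, 3, 6, 7, 8}  B3 = {1, 3, 5, 6, 7}  B4 = {1, 2, 3, 6, 7}
Tree: B1–B2, B2–B3, B3–B4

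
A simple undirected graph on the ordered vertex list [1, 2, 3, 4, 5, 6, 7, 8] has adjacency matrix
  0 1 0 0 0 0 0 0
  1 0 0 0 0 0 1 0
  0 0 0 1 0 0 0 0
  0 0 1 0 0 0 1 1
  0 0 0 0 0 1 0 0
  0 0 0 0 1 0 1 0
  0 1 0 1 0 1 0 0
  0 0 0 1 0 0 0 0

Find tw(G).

A width-1 tree decomposition is:
Bags: B1 = {4, 7}  B2 = {6, 7}  B3 = {3, 4}  B4 = {4, 8}  B5 = {2, 7}  B6 = {5, 6}  B7 = {1, 2}
Tree: B1–B2, B1–B3, B3–B4, B1–B5, B2–B6, B5–B7
Each bag holds 2 vertices, so the decomposition has width 1, which upper-bounds the treewidth. Any graph with an edge has treewidth ≥ 1, and G has the edge 7–4. Combining the bounds, tw(G) = 1.

1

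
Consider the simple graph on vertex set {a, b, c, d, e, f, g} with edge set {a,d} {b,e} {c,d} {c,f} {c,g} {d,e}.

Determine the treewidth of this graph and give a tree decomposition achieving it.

Every bag has size at most 2, so the width is 2 − 1 = 1 and tw(G) ≤ 1. G has an edge, so its treewidth is at least 1. The upper and lower bounds meet at 1, so that is the treewidth.

Treewidth 1.
One optimal decomposition is:
Bags: B1 = {d, e}  B2 = {b, e}  B3 = {c, d}  B4 = {a, d}  B5 = {c, f}  B6 = {c, g}
Tree: B1–B2, B1–B3, B1–B4, B3–B5, B3–B6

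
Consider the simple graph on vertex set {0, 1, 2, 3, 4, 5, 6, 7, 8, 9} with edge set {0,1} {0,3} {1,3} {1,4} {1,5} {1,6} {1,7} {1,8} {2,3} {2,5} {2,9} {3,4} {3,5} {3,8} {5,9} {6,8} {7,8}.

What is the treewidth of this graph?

A width-2 tree decomposition is:
Bags: B1 = {1, 7, 8}  B2 = {1, 3, 8}  B3 = {0, 1, 3}  B4 = {1, 3, 5}  B5 = {2, 3, 5}  B6 = {2, 5, 9}  B7 = {1, 6, 8}  B8 = {1, 3, 4}
Tree: B1–B2, B2–B3, B2–B4, B4–B5, B5–B6, B1–B7, B3–B8
Every bag has size at most 3, so the width is 3 − 1 = 2 and tw(G) ≤ 2. Conversely, {0, 1, 3} is a clique of size 3, and the vertices of any clique must share a bag in every tree decomposition; so some bag has ≥ 3 vertices and tw(G) ≥ 2. The upper and lower bounds meet at 2, so that is the treewidth.

2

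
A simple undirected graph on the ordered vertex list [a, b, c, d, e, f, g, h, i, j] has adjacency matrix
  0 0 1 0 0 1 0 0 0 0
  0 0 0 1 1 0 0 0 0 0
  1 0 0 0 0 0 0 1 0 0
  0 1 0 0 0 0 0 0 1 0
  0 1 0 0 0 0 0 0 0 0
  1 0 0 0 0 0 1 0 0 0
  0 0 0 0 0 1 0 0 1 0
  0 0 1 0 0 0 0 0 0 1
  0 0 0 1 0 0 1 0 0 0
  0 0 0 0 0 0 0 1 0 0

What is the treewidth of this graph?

1

A width-1 tree decomposition is:
Bags: B1 = {b, e}  B2 = {b, d}  B3 = {d, i}  B4 = {g, i}  B5 = {f, g}  B6 = {a, f}  B7 = {a, c}  B8 = {c, h}  B9 = {h, j}
Tree: B1–B2, B2–B3, B3–B4, B4–B5, B5–B6, B6–B7, B7–B8, B8–B9
Each bag holds 2 vertices, so the decomposition has width 1, which upper-bounds the treewidth. G has an edge, so its treewidth is at least 1. The upper and lower bounds meet at 1, so that is the treewidth.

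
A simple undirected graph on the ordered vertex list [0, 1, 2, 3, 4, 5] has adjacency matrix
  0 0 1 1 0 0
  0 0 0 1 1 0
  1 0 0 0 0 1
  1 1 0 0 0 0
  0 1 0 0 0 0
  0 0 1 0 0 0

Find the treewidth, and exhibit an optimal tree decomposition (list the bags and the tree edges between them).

Treewidth 1.
One optimal decomposition is:
Bags: B1 = {2, 5}  B2 = {0, 2}  B3 = {0, 3}  B4 = {1, 3}  B5 = {1, 4}
Tree: B1–B2, B2–B3, B3–B4, B4–B5

The largest bag has 2 vertices, giving width 1; this decomposition certifies tw(G) ≤ 1. G has an edge, so its treewidth is at least 1. Hence tw(G) = 1 exactly.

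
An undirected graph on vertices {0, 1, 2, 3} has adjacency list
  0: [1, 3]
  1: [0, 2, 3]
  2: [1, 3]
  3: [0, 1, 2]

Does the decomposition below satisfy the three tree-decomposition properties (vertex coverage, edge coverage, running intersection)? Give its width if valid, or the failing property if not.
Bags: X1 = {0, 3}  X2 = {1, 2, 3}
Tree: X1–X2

No — edge (1,0) lies in no bag.

A tree decomposition must satisfy three properties: every vertex lies in some bag; for every edge, both endpoints lie together in some bag; and for every vertex, the bags containing it form a connected subtree. Here edge (1,0) lies in no bag, so the decomposition is invalid.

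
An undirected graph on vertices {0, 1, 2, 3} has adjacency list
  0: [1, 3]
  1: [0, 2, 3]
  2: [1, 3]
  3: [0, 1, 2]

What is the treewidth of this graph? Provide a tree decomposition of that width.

Treewidth 2.
One optimal decomposition is:
Bags: B1 = {1, 2, 3}  B2 = {0, 1, 3}
Tree: B1–B2

The largest bag has 3 vertices, giving width 2; this decomposition certifies tw(G) ≤ 2. On the other hand G contains the 3-clique {0, 1, 3}. A clique must lie in a single bag of any decomposition, so no decomposition can have width below 2. Hence tw(G) = 2 exactly.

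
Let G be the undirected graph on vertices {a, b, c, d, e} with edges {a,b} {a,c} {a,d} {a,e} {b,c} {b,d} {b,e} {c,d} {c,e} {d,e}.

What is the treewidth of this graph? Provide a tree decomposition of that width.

A single bag containing all 5 vertices is trivially a valid decomposition of width 4. Conversely, {a, b, c, d, e} is a clique of size 5, and the vertices of any clique must share a bag in every tree decomposition; so some bag has ≥ 5 vertices and tw(G) ≥ 4. Hence tw(G) = 4 exactly.

Treewidth 4.
Bags: B1 = {a, b, c, d, e}
Tree: (single bag)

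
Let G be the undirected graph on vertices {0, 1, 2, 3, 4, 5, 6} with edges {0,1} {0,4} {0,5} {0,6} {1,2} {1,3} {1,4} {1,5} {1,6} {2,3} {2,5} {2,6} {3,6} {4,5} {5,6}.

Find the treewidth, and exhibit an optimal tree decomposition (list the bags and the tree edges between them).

The largest bag has 4 vertices, giving width 3; this decomposition certifies tw(G) ≤ 3. Conversely, {1, 2, 3, 6} is a clique of size 4, and the vertices of any clique must share a bag in every tree decomposition; so some bag has ≥ 4 vertices and tw(G) ≥ 3. The upper and lower bounds meet at 3, so that is the treewidth.

Treewidth 3.
One such decomposition:
Bags: B1 = {1, 2, 3, 6}  B2 = {1, 2, 5, 6}  B3 = {0, 1, 5, 6}  B4 = {0, 1, 4, 5}
Tree: B1–B2, B2–B3, B3–B4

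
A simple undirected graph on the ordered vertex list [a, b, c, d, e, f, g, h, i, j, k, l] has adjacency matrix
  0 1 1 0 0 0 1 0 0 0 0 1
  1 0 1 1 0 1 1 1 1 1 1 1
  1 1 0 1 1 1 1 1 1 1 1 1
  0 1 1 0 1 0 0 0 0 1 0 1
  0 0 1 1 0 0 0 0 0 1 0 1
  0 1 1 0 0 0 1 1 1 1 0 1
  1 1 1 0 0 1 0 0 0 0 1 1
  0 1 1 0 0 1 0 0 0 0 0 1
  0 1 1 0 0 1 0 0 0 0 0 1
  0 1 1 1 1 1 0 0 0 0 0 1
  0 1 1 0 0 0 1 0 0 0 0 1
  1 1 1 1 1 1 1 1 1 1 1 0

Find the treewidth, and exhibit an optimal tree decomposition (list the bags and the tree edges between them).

Each bag holds 5 vertices, so the decomposition has width 4, which upper-bounds the treewidth. Conversely, {c, d, e, j, l} is a clique of size 5, and the vertices of any clique must share a bag in every tree decomposition; so some bag has ≥ 5 vertices and tw(G) ≥ 4. Combining the bounds, tw(G) = 4.

Treewidth 4.
Bags: B1 = {b, c, f, j, l}  B2 = {b, c, f, h, l}  B3 = {b, c, f, g, l}  B4 = {a, b, c, g, l}  B5 = {b, c, d, j, l}  B6 = {c, d, e, j, l}  B7 = {b, c, g, k, l}  B8 = {b, c, f, i, l}
Tree: B1–B2, B2–B3, B3–B4, B1–B5, B5–B6, B3–B7, B1–B8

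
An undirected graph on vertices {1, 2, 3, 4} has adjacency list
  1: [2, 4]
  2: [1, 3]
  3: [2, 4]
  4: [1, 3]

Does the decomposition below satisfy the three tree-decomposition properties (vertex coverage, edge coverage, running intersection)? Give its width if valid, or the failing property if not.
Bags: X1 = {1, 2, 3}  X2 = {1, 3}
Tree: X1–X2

No — vertex 4 appears in no bag.

A tree decomposition must satisfy three properties: every vertex lies in some bag; for every edge, both endpoints lie together in some bag; and for every vertex, the bags containing it form a connected subtree. Here vertex 4 appears in no bag, so the decomposition is invalid.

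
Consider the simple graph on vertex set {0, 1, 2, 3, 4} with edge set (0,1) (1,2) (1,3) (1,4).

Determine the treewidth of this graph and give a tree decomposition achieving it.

Treewidth 1.
One optimal decomposition is:
Bags: B1 = {1, 2}  B2 = {0, 1}  B3 = {1, 4}  B4 = {1, 3}
Tree: B1–B2, B1–B3, B3–B4

Each bag holds 2 vertices, so the decomposition has width 1, which upper-bounds the treewidth. G has an edge, so its treewidth is at least 1. The upper and lower bounds meet at 1, so that is the treewidth.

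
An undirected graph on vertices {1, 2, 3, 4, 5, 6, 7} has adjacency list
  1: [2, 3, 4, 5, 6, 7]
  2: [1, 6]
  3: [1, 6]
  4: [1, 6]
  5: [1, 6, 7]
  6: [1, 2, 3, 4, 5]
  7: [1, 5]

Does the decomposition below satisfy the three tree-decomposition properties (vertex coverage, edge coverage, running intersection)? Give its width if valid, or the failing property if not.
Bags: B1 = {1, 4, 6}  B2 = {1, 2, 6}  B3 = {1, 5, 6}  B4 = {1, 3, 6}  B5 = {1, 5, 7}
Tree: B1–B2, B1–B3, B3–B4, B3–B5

Yes; width 2.

Checking the three conditions: (i) the bags cover all of {1, 2, 3, 4, 5, 6, 7}; (ii) for each edge, some bag contains both endpoints; (iii) the bags containing any fixed vertex form a subtree. All hold, so the decomposition is valid with width 3 − 1 = 2.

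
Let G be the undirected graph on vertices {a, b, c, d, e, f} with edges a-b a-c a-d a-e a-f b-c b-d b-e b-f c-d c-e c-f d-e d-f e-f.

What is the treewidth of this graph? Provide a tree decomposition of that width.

Treewidth 5.
One such decomposition:
Bags: B1 = {a, b, c, d, e, f}
Tree: (single bag)

A single bag containing all 6 vertices is trivially a valid decomposition of width 5. On the other hand G contains the 6-clique {a, b, c, d, e, f}. A clique must lie in a single bag of any decomposition, so no decomposition can have width below 5. The upper and lower bounds meet at 5, so that is the treewidth.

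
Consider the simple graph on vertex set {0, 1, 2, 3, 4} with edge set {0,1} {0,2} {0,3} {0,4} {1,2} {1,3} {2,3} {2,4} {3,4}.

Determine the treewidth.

A width-3 tree decomposition is:
Bags: B1 = {0, 2, 3, 4}  B2 = {0, 1, 2, 3}
Tree: B1–B2
Each bag holds 4 vertices, so the decomposition has width 3, which upper-bounds the treewidth. On the other hand G contains the 4-clique {0, 1, 2, 3}. A clique must lie in a single bag of any decomposition, so no decomposition can have width below 3. The upper and lower bounds meet at 3, so that is the treewidth.

3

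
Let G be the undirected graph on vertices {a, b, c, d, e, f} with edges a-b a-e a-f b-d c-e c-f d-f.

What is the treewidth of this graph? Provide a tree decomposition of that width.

Treewidth 2.
One such decomposition:
Bags: B1 = {a, c, e}  B2 = {a, c, f}  B3 = {a, b, f}  B4 = {b, d, f}
Tree: B1–B2, B2–B3, B3–B4

Every bag has size at most 3, so the width is 3 − 1 = 2 and tw(G) ≤ 2. Since e–c–f–a–e is a cycle in G, G is not acyclic. Forests are exactly the graphs of treewidth ≤ 1, so tw(G) ≥ 2. Hence tw(G) = 2 exactly.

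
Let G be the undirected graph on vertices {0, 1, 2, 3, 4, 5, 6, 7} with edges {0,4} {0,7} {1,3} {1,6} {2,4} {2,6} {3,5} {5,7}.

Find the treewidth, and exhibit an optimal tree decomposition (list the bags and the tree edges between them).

Treewidth 2.
Bags: B1 = {1, 3, 6}  B2 = {2, 3, 6}  B3 = {2, 3, 4}  B4 = {0, 3, 4}  B5 = {0, 3, 7}  B6 = {3, 5, 7}
Tree: B1–B2, B2–B3, B3–B4, B4–B5, B5–B6

The largest bag has 3 vertices, giving width 2; this decomposition certifies tw(G) ≤ 2. Since 3–1–6–2–4–0–7–5–3 is a cycle in G, G is not acyclic. Forests are exactly the graphs of treewidth ≤ 1, so tw(G) ≥ 2. Combining the bounds, tw(G) = 2.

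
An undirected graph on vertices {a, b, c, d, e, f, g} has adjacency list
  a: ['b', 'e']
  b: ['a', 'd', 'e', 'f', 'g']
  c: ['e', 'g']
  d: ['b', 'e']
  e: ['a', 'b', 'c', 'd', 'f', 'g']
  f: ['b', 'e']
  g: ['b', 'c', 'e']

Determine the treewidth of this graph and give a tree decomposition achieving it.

Every bag has size at most 3, so the width is 3 − 1 = 2 and tw(G) ≤ 2. For the lower bound, the 3 vertices {c, e, g} are pairwise adjacent, and any tree decomposition puts a clique entirely inside one bag — forcing width ≥ 2. Combining the bounds, tw(G) = 2.

Treewidth 2.
One optimal decomposition is:
Bags: B1 = {b, e, g}  B2 = {b, d, e}  B3 = {a, b, e}  B4 = {c, e, g}  B5 = {b, e, f}
Tree: B1–B2, B1–B3, B1–B4, B3–B5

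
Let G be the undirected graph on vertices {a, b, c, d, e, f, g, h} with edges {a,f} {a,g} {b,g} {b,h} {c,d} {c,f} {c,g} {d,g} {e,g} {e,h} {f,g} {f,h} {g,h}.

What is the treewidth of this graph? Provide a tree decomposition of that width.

Every bag has size at most 3, so the width is 3 − 1 = 2 and tw(G) ≤ 2. On the other hand G contains the 3-clique {c, d, g}. A clique must lie in a single bag of any decomposition, so no decomposition can have width below 2. Therefore the treewidth is 2.

Treewidth 2.
One such decomposition:
Bags: B1 = {a, f, g}  B2 = {c, f, g}  B3 = {f, g, h}  B4 = {c, d, g}  B5 = {b, g, h}  B6 = {e, g, h}
Tree: B1–B2, B2–B3, B2–B4, B3–B5, B3–B6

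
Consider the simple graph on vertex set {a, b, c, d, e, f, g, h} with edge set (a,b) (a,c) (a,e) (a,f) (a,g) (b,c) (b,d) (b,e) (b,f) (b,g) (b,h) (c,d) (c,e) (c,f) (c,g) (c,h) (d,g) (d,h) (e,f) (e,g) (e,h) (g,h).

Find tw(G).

4

A width-4 tree decomposition is:
Bags: B1 = {a, b, c, e, g}  B2 = {b, c, e, g, h}  B3 = {a, b, c, e, f}  B4 = {b, c, d, g, h}
Tree: B1–B2, B1–B3, B2–B4
Each bag holds 5 vertices, so the decomposition has width 4, which upper-bounds the treewidth. Conversely, {b, c, d, g, h} is a clique of size 5, and the vertices of any clique must share a bag in every tree decomposition; so some bag has ≥ 5 vertices and tw(G) ≥ 4. Hence tw(G) = 4 exactly.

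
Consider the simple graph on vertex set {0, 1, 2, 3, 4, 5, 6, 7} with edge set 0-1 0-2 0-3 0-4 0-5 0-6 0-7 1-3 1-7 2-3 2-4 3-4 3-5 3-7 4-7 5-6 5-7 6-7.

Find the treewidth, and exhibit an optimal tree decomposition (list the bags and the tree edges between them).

Each bag holds 4 vertices, so the decomposition has width 3, which upper-bounds the treewidth. On the other hand G contains the 4-clique {0, 2, 3, 4}. A clique must lie in a single bag of any decomposition, so no decomposition can have width below 3. Hence tw(G) = 3 exactly.

Treewidth 3.
One optimal decomposition is:
Bags: B1 = {0, 3, 5, 7}  B2 = {0, 5, 6, 7}  B3 = {0, 1, 3, 7}  B4 = {0, 3, 4, 7}  B5 = {0, 2, 3, 4}
Tree: B1–B2, B1–B3, B3–B4, B4–B5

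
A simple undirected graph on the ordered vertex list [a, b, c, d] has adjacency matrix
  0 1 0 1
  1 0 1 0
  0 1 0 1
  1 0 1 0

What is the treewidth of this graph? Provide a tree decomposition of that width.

Every bag has size at most 3, so the width is 3 − 1 = 2 and tw(G) ≤ 2. For the lower bound, G contains the cycle c–b–a–d–c, so G is not a forest; only forests have treewidth ≤ 1, hence tw(G) ≥ 2. Combining the bounds, tw(G) = 2.

Treewidth 2.
One optimal decomposition is:
Bags: B1 = {a, b, c}  B2 = {a, c, d}
Tree: B1–B2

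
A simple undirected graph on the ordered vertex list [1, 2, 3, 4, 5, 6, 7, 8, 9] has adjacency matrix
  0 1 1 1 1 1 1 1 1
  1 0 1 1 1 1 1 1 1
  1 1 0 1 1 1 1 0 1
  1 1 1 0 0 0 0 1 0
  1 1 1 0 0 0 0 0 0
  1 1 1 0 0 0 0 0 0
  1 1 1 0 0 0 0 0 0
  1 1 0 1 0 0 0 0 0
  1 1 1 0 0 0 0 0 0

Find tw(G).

A width-3 tree decomposition is:
Bags: B1 = {1, 2, 3, 9}  B2 = {1, 2, 3, 6}  B3 = {1, 2, 3, 7}  B4 = {1, 2, 3, 5}  B5 = {1, 2, 3, 4}  B6 = {1, 2, 4, 8}
Tree: B1–B2, B1–B3, B3–B4, B2–B5, B5–B6
Each bag holds 4 vertices, so the decomposition has width 3, which upper-bounds the treewidth. For the lower bound, the 4 vertices {1, 2, 4, 8} are pairwise adjacent, and any tree decomposition puts a clique entirely inside one bag — forcing width ≥ 3. The upper and lower bounds meet at 3, so that is the treewidth.

3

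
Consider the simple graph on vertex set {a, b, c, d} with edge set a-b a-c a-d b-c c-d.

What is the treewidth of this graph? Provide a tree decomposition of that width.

Treewidth 2.
Bags: B1 = {a, b, c}  B2 = {a, c, d}
Tree: B1–B2

The largest bag has 3 vertices, giving width 2; this decomposition certifies tw(G) ≤ 2. On the other hand G contains the 3-clique {a, c, d}. A clique must lie in a single bag of any decomposition, so no decomposition can have width below 2. Hence tw(G) = 2 exactly.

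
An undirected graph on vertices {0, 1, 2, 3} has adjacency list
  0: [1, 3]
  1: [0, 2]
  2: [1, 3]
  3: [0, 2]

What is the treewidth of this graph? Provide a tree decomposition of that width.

Each bag holds 3 vertices, so the decomposition has width 2, which upper-bounds the treewidth. The edges 3–2–1–0–3 form a cycle, so G is not a tree and its treewidth is at least 2. The upper and lower bounds meet at 2, so that is the treewidth.

Treewidth 2.
One such decomposition:
Bags: B1 = {1, 2, 3}  B2 = {0, 1, 3}
Tree: B1–B2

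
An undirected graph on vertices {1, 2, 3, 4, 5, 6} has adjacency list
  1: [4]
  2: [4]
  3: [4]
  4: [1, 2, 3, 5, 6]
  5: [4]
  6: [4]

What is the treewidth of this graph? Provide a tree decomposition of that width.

Treewidth 1.
One such decomposition:
Bags: B1 = {3, 4}  B2 = {4, 6}  B3 = {4, 5}  B4 = {2, 4}  B5 = {1, 4}
Tree: B1–B2, B1–B3, B2–B4, B2–B5

Each bag holds 2 vertices, so the decomposition has width 1, which upper-bounds the treewidth. Since G has at least one edge (e.g. 3–4), it is not an edgeless graph, so tw(G) ≥ 1. The upper and lower bounds meet at 1, so that is the treewidth.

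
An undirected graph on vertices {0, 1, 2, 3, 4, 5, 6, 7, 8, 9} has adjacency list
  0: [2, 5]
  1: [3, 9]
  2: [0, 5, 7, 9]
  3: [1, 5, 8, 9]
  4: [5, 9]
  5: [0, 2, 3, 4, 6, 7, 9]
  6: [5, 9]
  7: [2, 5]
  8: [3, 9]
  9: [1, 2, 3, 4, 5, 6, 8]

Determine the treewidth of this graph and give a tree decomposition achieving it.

Treewidth 2.
Bags: B1 = {2, 5, 9}  B2 = {3, 5, 9}  B3 = {5, 6, 9}  B4 = {4, 5, 9}  B5 = {3, 8, 9}  B6 = {0, 2, 5}  B7 = {1, 3, 9}  B8 = {2, 5, 7}
Tree: B1–B2, B1–B3, B1–B4, B2–B5, B1–B6, B5–B7, B6–B8

Each bag holds 3 vertices, so the decomposition has width 2, which upper-bounds the treewidth. Conversely, {3, 8, 9} is a clique of size 3, and the vertices of any clique must share a bag in every tree decomposition; so some bag has ≥ 3 vertices and tw(G) ≥ 2. Hence tw(G) = 2 exactly.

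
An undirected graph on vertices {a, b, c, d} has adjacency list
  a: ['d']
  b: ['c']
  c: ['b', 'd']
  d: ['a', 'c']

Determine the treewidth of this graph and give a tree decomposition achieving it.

Treewidth 1.
One optimal decomposition is:
Bags: B1 = {b, c}  B2 = {c, d}  B3 = {a, d}
Tree: B1–B2, B2–B3

The largest bag has 2 vertices, giving width 1; this decomposition certifies tw(G) ≤ 1. Any graph with an edge has treewidth ≥ 1, and G has the edge b–c. The upper and lower bounds meet at 1, so that is the treewidth.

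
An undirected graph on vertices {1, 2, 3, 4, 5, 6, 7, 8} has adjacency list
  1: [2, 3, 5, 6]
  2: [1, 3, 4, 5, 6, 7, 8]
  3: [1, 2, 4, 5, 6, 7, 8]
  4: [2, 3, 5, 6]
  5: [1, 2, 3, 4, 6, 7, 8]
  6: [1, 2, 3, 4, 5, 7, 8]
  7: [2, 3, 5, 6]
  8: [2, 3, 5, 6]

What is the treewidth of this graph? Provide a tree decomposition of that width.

The largest bag has 5 vertices, giving width 4; this decomposition certifies tw(G) ≤ 4. For the lower bound, the 5 vertices {2, 3, 5, 6, 8} are pairwise adjacent, and any tree decomposition puts a clique entirely inside one bag — forcing width ≥ 4. The upper and lower bounds meet at 4, so that is the treewidth.

Treewidth 4.
One optimal decomposition is:
Bags: B1 = {2, 3, 5, 6, 8}  B2 = {2, 3, 4, 5, 6}  B3 = {2, 3, 5, 6, 7}  B4 = {1, 2, 3, 5, 6}
Tree: B1–B2, B2–B3, B2–B4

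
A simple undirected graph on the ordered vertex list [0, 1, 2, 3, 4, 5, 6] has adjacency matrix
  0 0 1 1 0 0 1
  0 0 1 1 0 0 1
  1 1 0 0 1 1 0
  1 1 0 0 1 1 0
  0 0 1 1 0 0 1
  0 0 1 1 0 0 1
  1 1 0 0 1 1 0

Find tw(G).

3

A width-3 tree decomposition is:
Bags: B1 = {1, 2, 3, 6}  B2 = {2, 3, 5, 6}  B3 = {2, 3, 4, 6}  B4 = {0, 2, 3, 6}
Tree: B1–B2, B2–B3, B3–B4
Every bag has size at most 4, so the width is 4 − 1 = 3 and tw(G) ≤ 3. For the lower bound: the 4 vertex sets {1,2}, {5,6}, {3}, {4} are disjoint, each induces a connected subgraph, and every pair is joined by at least one edge of G. Contracting each set to a single vertex therefore yields K_{4} as a minor, and since treewidth is minor-monotone, tw(G) ≥ tw(K_{4}) = 3. Therefore the treewidth is 3.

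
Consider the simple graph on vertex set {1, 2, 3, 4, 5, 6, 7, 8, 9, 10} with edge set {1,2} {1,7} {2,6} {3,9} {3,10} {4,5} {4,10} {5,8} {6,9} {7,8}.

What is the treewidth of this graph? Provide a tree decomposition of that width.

Treewidth 2.
One such decomposition:
Bags: B1 = {3, 6, 9}  B2 = {2, 3, 6}  B3 = {1, 2, 3}  B4 = {1, 3, 7}  B5 = {3, 7, 8}  B6 = {3, 5, 8}  B7 = {3, 4, 5}  B8 = {3, 4, 10}
Tree: B1–B2, B2–B3, B3–B4, B4–B5, B5–B6, B6–B7, B7–B8

Every bag has size at most 3, so the width is 3 − 1 = 2 and tw(G) ≤ 2. Since 3–9–6–2–1–7–8–5–4–10–3 is a cycle in G, G is not acyclic. Forests are exactly the graphs of treewidth ≤ 1, so tw(G) ≥ 2. Combining the bounds, tw(G) = 2.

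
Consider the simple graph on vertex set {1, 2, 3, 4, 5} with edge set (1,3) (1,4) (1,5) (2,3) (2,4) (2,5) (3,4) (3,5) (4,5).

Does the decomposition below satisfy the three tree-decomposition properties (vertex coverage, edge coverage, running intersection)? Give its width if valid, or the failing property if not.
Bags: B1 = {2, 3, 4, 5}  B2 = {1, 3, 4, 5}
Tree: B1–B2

Yes; width 3.

Checking the three conditions: (i) the bags cover all of {1, 2, 3, 4, 5}; (ii) for each edge, some bag contains both endpoints; (iii) the bags containing any fixed vertex form a subtree. All hold, so the decomposition is valid with width 4 − 1 = 3.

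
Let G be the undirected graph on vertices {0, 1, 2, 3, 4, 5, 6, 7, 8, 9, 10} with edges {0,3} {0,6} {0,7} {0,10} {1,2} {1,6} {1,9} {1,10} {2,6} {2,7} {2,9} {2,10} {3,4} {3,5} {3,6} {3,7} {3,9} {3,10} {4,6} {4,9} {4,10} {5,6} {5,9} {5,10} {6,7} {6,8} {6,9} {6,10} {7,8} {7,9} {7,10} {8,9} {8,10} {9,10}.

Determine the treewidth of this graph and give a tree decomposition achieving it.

Treewidth 4.
Bags: B1 = {3, 5, 6, 9, 10}  B2 = {3, 6, 7, 9, 10}  B3 = {2, 6, 7, 9, 10}  B4 = {3, 4, 6, 9, 10}  B5 = {1, 2, 6, 9, 10}  B6 = {6, 7, 8, 9, 10}  B7 = {0, 3, 6, 7, 10}
Tree: B1–B2, B2–B3, B2–B4, B3–B5, B2–B6, B2–B7

The largest bag has 5 vertices, giving width 4; this decomposition certifies tw(G) ≤ 4. For the lower bound, the 5 vertices {0, 3, 6, 7, 10} are pairwise adjacent, and any tree decomposition puts a clique entirely inside one bag — forcing width ≥ 4. Therefore the treewidth is 4.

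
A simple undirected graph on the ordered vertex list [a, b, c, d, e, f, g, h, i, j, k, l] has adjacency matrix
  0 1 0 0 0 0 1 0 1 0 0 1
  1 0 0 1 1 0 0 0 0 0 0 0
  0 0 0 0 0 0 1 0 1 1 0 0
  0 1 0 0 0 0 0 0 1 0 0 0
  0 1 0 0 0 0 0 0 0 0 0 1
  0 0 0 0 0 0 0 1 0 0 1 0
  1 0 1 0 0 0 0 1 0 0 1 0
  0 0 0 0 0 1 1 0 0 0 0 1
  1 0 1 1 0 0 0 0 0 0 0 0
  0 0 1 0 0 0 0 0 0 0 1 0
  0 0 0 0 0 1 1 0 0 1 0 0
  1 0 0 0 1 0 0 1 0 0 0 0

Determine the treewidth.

A width-3 tree decomposition is:
Bags: B1 = {b, d, e, l}  B2 = {a, b, d, l}  B3 = {a, d, i, l}  B4 = {a, h, i, l}  B5 = {a, g, h, i}  B6 = {c, g, h, i}  B7 = {c, f, g, h}  B8 = {c, f, g, k}  B9 = {c, f, j, k}
Tree: B1–B2, B2–B3, B3–B4, B4–B5, B5–B6, B6–B7, B7–B8, B8–B9
The largest bag has 4 vertices, giving width 3; this decomposition certifies tw(G) ≤ 3. For the lower bound: the 4 vertex sets {b,d,e}, {l}, {a}, {c,g,h,i} are disjoint, each induces a connected subgraph, and every pair is joined by at least one edge of G. Contracting each set to a single vertex therefore yields K_{4} as a minor, and since treewidth is minor-monotone, tw(G) ≥ tw(K_{4}) = 3. Combining the bounds, tw(G) = 3.

3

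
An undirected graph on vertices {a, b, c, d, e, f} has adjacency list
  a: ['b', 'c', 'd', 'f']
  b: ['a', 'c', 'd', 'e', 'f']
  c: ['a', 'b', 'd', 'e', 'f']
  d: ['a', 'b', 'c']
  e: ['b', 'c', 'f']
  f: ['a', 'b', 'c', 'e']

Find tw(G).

3

A width-3 tree decomposition is:
Bags: B1 = {a, b, c, f}  B2 = {a, b, c, d}  B3 = {b, c, e, f}
Tree: B1–B2, B1–B3
Each bag holds 4 vertices, so the decomposition has width 3, which upper-bounds the treewidth. For the lower bound, the 4 vertices {a, b, c, d} are pairwise adjacent, and any tree decomposition puts a clique entirely inside one bag — forcing width ≥ 3. Combining the bounds, tw(G) = 3.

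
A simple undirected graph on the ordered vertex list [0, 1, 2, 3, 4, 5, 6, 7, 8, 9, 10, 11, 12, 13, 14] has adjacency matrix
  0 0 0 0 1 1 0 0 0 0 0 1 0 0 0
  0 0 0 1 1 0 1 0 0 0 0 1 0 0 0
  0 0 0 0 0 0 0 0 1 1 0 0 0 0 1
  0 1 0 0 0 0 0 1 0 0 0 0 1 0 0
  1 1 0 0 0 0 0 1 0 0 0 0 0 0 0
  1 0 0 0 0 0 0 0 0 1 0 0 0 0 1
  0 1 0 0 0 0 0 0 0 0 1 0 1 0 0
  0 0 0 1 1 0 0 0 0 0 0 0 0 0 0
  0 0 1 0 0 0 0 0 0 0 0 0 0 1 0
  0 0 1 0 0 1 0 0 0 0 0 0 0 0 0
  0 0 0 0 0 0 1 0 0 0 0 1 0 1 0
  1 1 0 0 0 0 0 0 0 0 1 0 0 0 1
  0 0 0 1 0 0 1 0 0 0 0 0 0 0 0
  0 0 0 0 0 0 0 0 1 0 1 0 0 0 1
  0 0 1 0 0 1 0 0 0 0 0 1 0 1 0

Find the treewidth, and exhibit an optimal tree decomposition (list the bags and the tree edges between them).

The largest bag has 4 vertices, giving width 3; this decomposition certifies tw(G) ≤ 3. For the lower bound: the 4 vertex sets {3,7,12}, {4}, {1}, {0,6,10,11} are disjoint, each induces a connected subgraph, and every pair is joined by at least one edge of G. Contracting each set to a single vertex therefore yields K_{4} as a minor, and since treewidth is minor-monotone, tw(G) ≥ tw(K_{4}) = 3. The upper and lower bounds meet at 3, so that is the treewidth.

Treewidth 3.
One optimal decomposition is:
Bags: B1 = {3, 4, 7, 12}  B2 = {1, 3, 4, 12}  B3 = {1, 4, 6, 12}  B4 = {0, 1, 4, 6}  B5 = {0, 1, 6, 11}  B6 = {0, 6, 10, 11}  B7 = {0, 5, 10, 11}  B8 = {5, 10, 11, 14}  B9 = {5, 10, 13, 14}  B10 = {5, 9, 13, 14}  B11 = {2, 9, 13, 14}  B12 = {2, 8, 9, 13}
Tree: B1–B2, B2–B3, B3–B4, B4–B5, B5–B6, B6–B7, B7–B8, B8–B9, B9–B10, B10–B11, B11–B12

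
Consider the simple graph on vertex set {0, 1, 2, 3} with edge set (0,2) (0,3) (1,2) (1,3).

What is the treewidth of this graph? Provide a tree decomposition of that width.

Treewidth 2.
Bags: B1 = {0, 1, 2}  B2 = {0, 1, 3}
Tree: B1–B2

Each bag holds 3 vertices, so the decomposition has width 2, which upper-bounds the treewidth. The edges 1–2–0–3–1 form a cycle, so G is not a tree and its treewidth is at least 2. Hence tw(G) = 2 exactly.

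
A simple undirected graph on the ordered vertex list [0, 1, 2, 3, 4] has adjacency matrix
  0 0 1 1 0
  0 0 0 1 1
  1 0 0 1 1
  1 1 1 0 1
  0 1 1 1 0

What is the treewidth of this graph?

A width-2 tree decomposition is:
Bags: B1 = {1, 3, 4}  B2 = {2, 3, 4}  B3 = {0, 2, 3}
Tree: B1–B2, B2–B3
Every bag has size at most 3, so the width is 3 − 1 = 2 and tw(G) ≤ 2. On the other hand G contains the 3-clique {1, 3, 4}. A clique must lie in a single bag of any decomposition, so no decomposition can have width below 2. Therefore the treewidth is 2.

2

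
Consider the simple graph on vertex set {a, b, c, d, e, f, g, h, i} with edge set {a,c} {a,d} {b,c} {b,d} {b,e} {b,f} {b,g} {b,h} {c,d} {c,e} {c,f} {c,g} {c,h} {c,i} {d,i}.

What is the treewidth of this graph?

2

A width-2 tree decomposition is:
Bags: B1 = {b, c, f}  B2 = {b, c, d}  B3 = {c, d, i}  B4 = {b, c, h}  B5 = {b, c, e}  B6 = {b, c, g}  B7 = {a, c, d}
Tree: B1–B2, B2–B3, B2–B4, B4–B5, B1–B6, B2–B7
The largest bag has 3 vertices, giving width 2; this decomposition certifies tw(G) ≤ 2. On the other hand G contains the 3-clique {a, c, d}. A clique must lie in a single bag of any decomposition, so no decomposition can have width below 2. Hence tw(G) = 2 exactly.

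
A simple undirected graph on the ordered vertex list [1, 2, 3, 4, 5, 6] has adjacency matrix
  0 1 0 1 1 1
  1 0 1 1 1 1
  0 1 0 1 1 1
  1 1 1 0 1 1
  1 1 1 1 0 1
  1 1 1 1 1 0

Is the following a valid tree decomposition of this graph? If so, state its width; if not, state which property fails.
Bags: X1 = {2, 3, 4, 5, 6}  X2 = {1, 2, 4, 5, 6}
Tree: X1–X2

Yes; width 4.

Every vertex of G appears in some bag (union = {1, 2, 3, 4, 5, 6}); every edge is covered by a bag; and for each vertex v the set of bags containing v is connected in the bag tree. The decomposition is therefore valid. The largest bag has 5 vertices, so the width is 4.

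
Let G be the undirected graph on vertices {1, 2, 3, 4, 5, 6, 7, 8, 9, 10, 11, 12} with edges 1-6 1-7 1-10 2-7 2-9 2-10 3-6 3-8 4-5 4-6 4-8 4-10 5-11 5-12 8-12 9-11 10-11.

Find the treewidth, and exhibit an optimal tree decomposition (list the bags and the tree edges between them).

Every bag has size at most 4, so the width is 4 − 1 = 3 and tw(G) ≤ 3. For the lower bound: the 4 vertex sets {3,8,12}, {5}, {4}, {1,6,10,11} are disjoint, each induces a connected subgraph, and every pair is joined by at least one edge of G. Contracting each set to a single vertex therefore yields K_{4} as a minor, and since treewidth is minor-monotone, tw(G) ≥ tw(K_{4}) = 3. Therefore the treewidth is 3.

Treewidth 3.
Bags: B1 = {3, 5, 8, 12}  B2 = {3, 4, 5, 8}  B3 = {3, 4, 5, 6}  B4 = {4, 5, 6, 11}  B5 = {4, 6, 10, 11}  B6 = {1, 6, 10, 11}  B7 = {1, 9, 10, 11}  B8 = {1, 2, 9, 10}  B9 = {1, 2, 7, 9}
Tree: B1–B2, B2–B3, B3–B4, B4–B5, B5–B6, B6–B7, B7–B8, B8–B9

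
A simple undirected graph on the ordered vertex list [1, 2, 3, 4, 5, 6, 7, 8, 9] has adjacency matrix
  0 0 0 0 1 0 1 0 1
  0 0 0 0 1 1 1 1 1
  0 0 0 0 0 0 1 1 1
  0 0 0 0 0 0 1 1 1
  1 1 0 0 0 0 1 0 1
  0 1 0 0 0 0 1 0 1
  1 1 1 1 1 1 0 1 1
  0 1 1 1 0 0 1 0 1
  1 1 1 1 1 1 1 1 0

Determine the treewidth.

A width-3 tree decomposition is:
Bags: B1 = {2, 7, 8, 9}  B2 = {2, 5, 7, 9}  B3 = {3, 7, 8, 9}  B4 = {1, 5, 7, 9}  B5 = {2, 6, 7, 9}  B6 = {4, 7, 8, 9}
Tree: B1–B2, B1–B3, B2–B4, B1–B5, B1–B6
Every bag has size at most 4, so the width is 4 − 1 = 3 and tw(G) ≤ 3. For the lower bound, the 4 vertices {1, 5, 7, 9} are pairwise adjacent, and any tree decomposition puts a clique entirely inside one bag — forcing width ≥ 3. Therefore the treewidth is 3.

3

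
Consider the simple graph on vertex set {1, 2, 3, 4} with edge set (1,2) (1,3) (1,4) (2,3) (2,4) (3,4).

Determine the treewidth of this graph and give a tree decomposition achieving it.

Treewidth 3.
One such decomposition:
Bags: B1 = {1, 2, 3, 4}
Tree: (single bag)

With just one bag of size 4, the width is 4 − 1 = 3, so tw(G) ≤ 3. Conversely, {1, 2, 3, 4} is a clique of size 4, and the vertices of any clique must share a bag in every tree decomposition; so some bag has ≥ 4 vertices and tw(G) ≥ 3. Combining the bounds, tw(G) = 3.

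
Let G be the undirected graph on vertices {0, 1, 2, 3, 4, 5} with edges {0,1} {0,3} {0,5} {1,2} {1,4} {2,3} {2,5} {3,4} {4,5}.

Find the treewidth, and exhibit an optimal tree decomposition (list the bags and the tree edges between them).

Treewidth 3.
One such decomposition:
Bags: B1 = {0, 1, 2, 4}  B2 = {0, 2, 4, 5}  B3 = {0, 2, 3, 4}
Tree: B1–B2, B2–B3

Each bag holds 4 vertices, so the decomposition has width 3, which upper-bounds the treewidth. For the lower bound: the 4 vertex sets {0,1}, {2,5}, {4}, {3} are disjoint, each induces a connected subgraph, and every pair is joined by at least one edge of G. Contracting each set to a single vertex therefore yields K_{4} as a minor, and since treewidth is minor-monotone, tw(G) ≥ tw(K_{4}) = 3. Hence tw(G) = 3 exactly.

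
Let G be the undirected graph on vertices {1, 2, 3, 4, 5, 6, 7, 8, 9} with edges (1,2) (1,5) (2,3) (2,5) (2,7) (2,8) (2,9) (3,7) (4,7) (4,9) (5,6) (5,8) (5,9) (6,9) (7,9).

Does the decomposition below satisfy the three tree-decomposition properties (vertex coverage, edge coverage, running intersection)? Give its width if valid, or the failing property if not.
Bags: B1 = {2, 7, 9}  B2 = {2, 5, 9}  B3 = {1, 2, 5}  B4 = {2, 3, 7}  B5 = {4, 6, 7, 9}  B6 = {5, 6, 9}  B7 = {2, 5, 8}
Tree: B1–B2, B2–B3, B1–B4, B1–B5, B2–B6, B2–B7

A tree decomposition must satisfy three properties: every vertex lies in some bag; for every edge, both endpoints lie together in some bag; and for every vertex, the bags containing it form a connected subtree. Here bags containing vertex 6 are not connected in the tree, so the decomposition is invalid.

No — bags containing vertex 6 are not connected in the tree.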